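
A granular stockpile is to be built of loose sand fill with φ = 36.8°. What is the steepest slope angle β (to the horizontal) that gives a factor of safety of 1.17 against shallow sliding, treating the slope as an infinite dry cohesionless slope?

For an infinite dry cohesionless slope FS = tanφ/tanβ, so tanβ = tanφ / FS.
tanβ = tan36.8° / 1.17 = 0.7481 / 1.17 = 0.6394
β = arctan(0.6394) = 32.59°

β = 32.6°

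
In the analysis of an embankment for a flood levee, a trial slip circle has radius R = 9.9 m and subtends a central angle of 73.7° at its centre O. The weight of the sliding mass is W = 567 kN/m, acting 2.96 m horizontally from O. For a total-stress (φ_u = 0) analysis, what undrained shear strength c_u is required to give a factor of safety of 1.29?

FS = c_u·L_a·R / (W·d), so c_u = FS·W·d / (L_a·R).
Arc length L_a = R·θ = 9.9·(73.7°·π/180) = 9.9·1.2863 = 12.73 m
c_u = 1.29·567·2.96 / (12.73·9.9) = 2165.0 / 126.07 = 17.17 kPa

c_u = 17.2 kPa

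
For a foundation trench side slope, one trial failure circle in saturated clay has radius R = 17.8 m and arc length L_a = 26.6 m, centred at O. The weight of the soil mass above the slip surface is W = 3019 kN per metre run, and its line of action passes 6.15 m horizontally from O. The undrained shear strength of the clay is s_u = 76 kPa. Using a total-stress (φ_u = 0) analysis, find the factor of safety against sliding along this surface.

Taking moments about the centre O, the resisting moment is provided by the undrained shear strength acting along the arc:
M_R = s_u·L_a·R = 76·26.60·17.8 = 35984.5 kN·m/m
M_D = W·d = 3019·6.15 = 18566.9 kN·m/m
FS = M_R / M_D = 35984.5 / 18566.9 = 1.938

FS = 1.94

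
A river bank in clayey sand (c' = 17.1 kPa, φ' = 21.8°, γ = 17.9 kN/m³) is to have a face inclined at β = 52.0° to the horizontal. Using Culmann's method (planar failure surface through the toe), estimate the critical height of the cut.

Culmann's analysis gives the critical failure plane at α_cr = (β + φ')/2 = (52.0 + 21.8)/2 = 36.9°, and the critical height
H_c = (4c'/γ) · sinβ cosφ' / [1 − cos(β − φ')]
    = (4·17.1/17.9) · sin52.0°·cos21.8° / [1 − cos(30.2°)]
    = 3.821 · 0.7880·0.9285 / [1 − 0.8643]
    = 3.821 · 0.7317 / 0.1357
    = 20.60 m

H_c = 20.60 m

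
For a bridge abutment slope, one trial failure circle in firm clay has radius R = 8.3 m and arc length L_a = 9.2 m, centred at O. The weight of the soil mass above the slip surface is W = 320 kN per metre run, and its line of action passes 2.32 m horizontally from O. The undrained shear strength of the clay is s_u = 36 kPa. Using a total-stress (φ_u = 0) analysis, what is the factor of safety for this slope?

FS = 3.70

Taking moments about the centre O, the resisting moment is provided by the undrained shear strength acting along the arc:
M_R = s_u·L_a·R = 36·9.20·8.3 = 2749.0 kN·m/m
M_D = W·d = 320·2.32 = 742.4 kN·m/m
FS = M_R / M_D = 2749.0 / 742.4 = 3.703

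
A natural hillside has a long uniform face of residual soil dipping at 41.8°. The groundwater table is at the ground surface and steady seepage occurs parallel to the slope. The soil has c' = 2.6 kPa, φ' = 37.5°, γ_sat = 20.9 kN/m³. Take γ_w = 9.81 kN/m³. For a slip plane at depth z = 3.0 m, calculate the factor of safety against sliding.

With seepage parallel to the slope and the water table at the surface, the effective normal stress on the slip plane uses the buoyant unit weight γ' = γ_sat − γ_w while the driving shear stress uses γ_sat:
FS = [c' + γ' z cos²β tanφ'] / [γ_sat z sinβ cosβ]
γ' = 20.9 − 9.81 = 11.09 kN/m³
Numerator = 2.6 + 11.09·3.0·cos²41.8°·tan37.5° = 2.6 + 11.09·3.0·0.5557·0.7673 = 16.787 kPa
Denominator = 20.9·3.0·sin41.8°·cos41.8° = 20.9·3.0·0.6665·0.7455 = 31.155 kPa
FS = 16.787 / 31.155 = 0.539

FS = 0.54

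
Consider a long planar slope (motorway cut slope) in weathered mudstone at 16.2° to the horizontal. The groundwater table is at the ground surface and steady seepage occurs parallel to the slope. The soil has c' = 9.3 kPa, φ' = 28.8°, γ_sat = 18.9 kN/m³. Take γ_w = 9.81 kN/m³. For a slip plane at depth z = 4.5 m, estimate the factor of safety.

With seepage parallel to the slope and the water table at the surface, the effective normal stress on the slip plane uses the buoyant unit weight γ' = γ_sat − γ_w while the driving shear stress uses γ_sat:
FS = [c' + γ' z cos²β tanφ'] / [γ_sat z sinβ cosβ]
γ' = 18.9 − 9.81 = 9.09 kN/m³
Numerator = 9.3 + 9.09·4.5·cos²16.2°·tan28.8° = 9.3 + 9.09·4.5·0.9222·0.5498 = 30.037 kPa
Denominator = 18.9·4.5·sin16.2°·cos16.2° = 18.9·4.5·0.2790·0.9603 = 22.786 kPa
FS = 30.037 / 22.786 = 1.318

FS = 1.32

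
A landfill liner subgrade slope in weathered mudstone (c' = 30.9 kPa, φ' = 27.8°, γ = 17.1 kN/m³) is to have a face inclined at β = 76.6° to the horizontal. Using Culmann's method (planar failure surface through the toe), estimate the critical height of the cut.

Culmann's analysis gives the critical failure plane at α_cr = (β + φ')/2 = (76.6 + 27.8)/2 = 52.2°, and the critical height
H_c = (4c'/γ) · sinβ cosφ' / [1 − cos(β − φ')]
    = (4·30.9/17.1) · sin76.6°·cos27.8° / [1 − cos(48.8°)]
    = 7.228 · 0.9728·0.8846 / [1 − 0.6587]
    = 7.228 · 0.8605 / 0.3413
    = 18.22 m

H_c = 18.22 m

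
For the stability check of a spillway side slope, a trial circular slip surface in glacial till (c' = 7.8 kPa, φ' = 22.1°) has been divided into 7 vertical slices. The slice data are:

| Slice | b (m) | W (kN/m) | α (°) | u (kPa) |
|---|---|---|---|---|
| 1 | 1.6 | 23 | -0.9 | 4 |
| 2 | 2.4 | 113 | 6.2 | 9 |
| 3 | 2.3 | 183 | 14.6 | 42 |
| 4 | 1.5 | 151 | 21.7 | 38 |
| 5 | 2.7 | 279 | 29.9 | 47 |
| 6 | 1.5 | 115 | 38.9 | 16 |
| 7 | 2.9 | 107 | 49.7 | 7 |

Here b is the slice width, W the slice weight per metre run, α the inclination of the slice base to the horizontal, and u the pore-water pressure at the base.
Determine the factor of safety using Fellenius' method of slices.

Ordinary method of slices: FS = Σ[c'·Δl_i + (W_i cosα_i − u_i·Δl_i)·tanφ'] / Σ W_i sinα_i, with Δl_i = b_i / cosα_i.
Slice 1: Δl = 1.6/cos(-0.9°) = 1.600 m; N'_1 = 23·cos(-0.9°) − 4·1.600 = 16.6; c'Δl = 12.48; W sinα = -0.4
Slice 2: Δl = 2.4/cos6.2° = 2.414 m; N'_2 = 113·cos6.2° − 9·2.414 = 90.6; c'Δl = 18.83; W sinα = 12.2
Slice 3: Δl = 2.3/cos14.6° = 2.377 m; N'_3 = 183·cos14.6° − 42·2.377 = 77.3; c'Δl = 18.54; W sinα = 46.1
Slice 4: Δl = 1.5/cos21.7° = 1.614 m; N'_4 = 151·cos21.7° − 38·1.614 = 79.0; c'Δl = 12.59; W sinα = 55.8
Slice 5: Δl = 2.7/cos29.9° = 3.115 m; N'_5 = 279·cos29.9° − 47·3.115 = 95.5; c'Δl = 24.29; W sinα = 139.1
Slice 6: Δl = 1.5/cos38.9° = 1.927 m; N'_6 = 115·cos38.9° − 16·1.927 = 58.7; c'Δl = 15.03; W sinα = 72.2
Slice 7: Δl = 2.9/cos49.7° = 4.484 m; N'_7 = 107·cos49.7° − 7·4.484 = 37.8; c'Δl = 34.97; W sinα = 81.6
Σc'Δl = 136.7 kN/m; ΣN' = 455.4 kN/m; ΣW sinα = 406.7 kN/m
Resisting = 136.7 + 455.4·tan22.1° = 136.7 + 184.9 = 321.7 kN/m
FS = 321.7 / 406.7 = 0.791

FS = 0.79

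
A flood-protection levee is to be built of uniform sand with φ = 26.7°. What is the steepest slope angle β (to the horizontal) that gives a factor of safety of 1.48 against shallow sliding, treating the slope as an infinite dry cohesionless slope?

For an infinite dry cohesionless slope FS = tanφ/tanβ, so tanβ = tanφ / FS.
tanβ = tan26.7° / 1.48 = 0.5029 / 1.48 = 0.3398
β = arctan(0.3398) = 18.77°

β = 18.8°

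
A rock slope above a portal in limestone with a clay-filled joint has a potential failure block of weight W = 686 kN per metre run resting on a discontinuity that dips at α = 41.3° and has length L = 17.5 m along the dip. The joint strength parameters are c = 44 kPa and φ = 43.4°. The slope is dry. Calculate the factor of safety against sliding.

Resolving the block weight along and normal to the plane and applying the Mohr–Coulomb strength on the joint:
N' = W cosα = 686·cos41.3° = 515.4 kN/m
Driving force T = W sinα = 686·sin41.3° = 452.8 kN/m
Resisting force R = c·L + N'·tanφ = 44·17.5 + 515.4·tan43.4° = 770.0 + 487.4 = 1257.4 kN/m
FS = R / T = 1257.4 / 452.8 = 2.777

FS = 2.78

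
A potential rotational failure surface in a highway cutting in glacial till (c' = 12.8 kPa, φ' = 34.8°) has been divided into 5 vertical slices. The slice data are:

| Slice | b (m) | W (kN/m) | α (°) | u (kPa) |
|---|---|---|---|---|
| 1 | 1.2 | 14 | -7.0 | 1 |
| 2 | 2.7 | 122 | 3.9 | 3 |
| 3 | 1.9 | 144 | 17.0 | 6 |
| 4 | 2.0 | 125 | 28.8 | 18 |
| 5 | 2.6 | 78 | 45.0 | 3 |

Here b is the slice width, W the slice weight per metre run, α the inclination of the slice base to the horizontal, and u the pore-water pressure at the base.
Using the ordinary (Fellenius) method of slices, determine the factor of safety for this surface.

FS = 2.47

Ordinary method of slices: FS = Σ[c'·Δl_i + (W_i cosα_i − u_i·Δl_i)·tanφ'] / Σ W_i sinα_i, with Δl_i = b_i / cosα_i.
Slice 1: Δl = 1.2/cos(-7.0°) = 1.209 m; N'_1 = 14·cos(-7.0°) − 1·1.209 = 12.7; c'Δl = 15.48; W sinα = -1.7
Slice 2: Δl = 2.7/cos3.9° = 2.706 m; N'_2 = 122·cos3.9° − 3·2.706 = 113.6; c'Δl = 34.64; W sinα = 8.3
Slice 3: Δl = 1.9/cos17.0° = 1.987 m; N'_3 = 144·cos17.0° − 6·1.987 = 125.8; c'Δl = 25.43; W sinα = 42.1
Slice 4: Δl = 2.0/cos28.8° = 2.282 m; N'_4 = 125·cos28.8° − 18·2.282 = 68.5; c'Δl = 29.21; W sinα = 60.2
Slice 5: Δl = 2.6/cos45.0° = 3.677 m; N'_5 = 78·cos45.0° − 3·3.677 = 44.1; c'Δl = 47.07; W sinα = 55.2
Σc'Δl = 151.8 kN/m; ΣN' = 364.7 kN/m; ΣW sinα = 164.1 kN/m
Resisting = 151.8 + 364.7·tan34.8° = 151.8 + 253.4 = 405.3 kN/m
FS = 405.3 / 164.1 = 2.470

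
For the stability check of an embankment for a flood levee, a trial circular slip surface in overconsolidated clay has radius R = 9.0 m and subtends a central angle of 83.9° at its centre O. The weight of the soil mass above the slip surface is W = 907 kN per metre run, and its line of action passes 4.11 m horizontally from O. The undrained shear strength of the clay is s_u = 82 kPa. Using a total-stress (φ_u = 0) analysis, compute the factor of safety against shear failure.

Taking moments about the centre O, the resisting moment is provided by the undrained shear strength acting along the arc:
Arc length L_a = R·θ = 9.0·(83.9°·π/180) = 9.0·1.4643 = 13.18 m
M_R = s_u·L_a·R = 82·13.18·9.0 = 9726.1 kN·m/m
M_D = W·d = 907·4.11 = 3727.8 kN·m/m
FS = M_R / M_D = 9726.1 / 3727.8 = 2.609

FS = 2.61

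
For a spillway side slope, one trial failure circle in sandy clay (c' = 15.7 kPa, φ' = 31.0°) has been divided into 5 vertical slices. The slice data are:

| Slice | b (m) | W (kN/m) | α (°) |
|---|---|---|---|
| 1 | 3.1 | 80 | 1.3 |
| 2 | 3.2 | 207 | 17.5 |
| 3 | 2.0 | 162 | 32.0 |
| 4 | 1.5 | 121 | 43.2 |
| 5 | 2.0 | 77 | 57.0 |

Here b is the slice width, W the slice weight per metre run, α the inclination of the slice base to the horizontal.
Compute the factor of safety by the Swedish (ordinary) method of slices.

Ordinary method of slices: FS = Σ[c'·Δl_i + (W_i cosα_i)·tanφ'] / Σ W_i sinα_i, with Δl_i = b_i / cosα_i.
Slice 1: Δl = 3.1/cos1.3° = 3.101 m; N'_1 = 80·cos1.3° = 80.0; c'Δl = 48.68; W sinα = 1.8
Slice 2: Δl = 3.2/cos17.5° = 3.355 m; N'_2 = 207·cos17.5° = 197.4; c'Δl = 52.68; W sinα = 62.2
Slice 3: Δl = 2.0/cos32.0° = 2.358 m; N'_3 = 162·cos32.0° = 137.4; c'Δl = 37.03; W sinα = 85.8
Slice 4: Δl = 1.5/cos43.2° = 2.058 m; N'_4 = 121·cos43.2° = 88.2; c'Δl = 32.31; W sinα = 82.8
Slice 5: Δl = 2.0/cos57.0° = 3.672 m; N'_5 = 77·cos57.0° = 41.9; c'Δl = 57.65; W sinα = 64.6
Σc'Δl = 228.3 kN/m; ΣN' = 544.9 kN/m; ΣW sinα = 297.3 kN/m
Resisting = 228.3 + 544.9·tan31.0° = 228.3 + 327.4 = 555.8 kN/m
FS = 555.8 / 297.3 = 1.869

FS = 1.87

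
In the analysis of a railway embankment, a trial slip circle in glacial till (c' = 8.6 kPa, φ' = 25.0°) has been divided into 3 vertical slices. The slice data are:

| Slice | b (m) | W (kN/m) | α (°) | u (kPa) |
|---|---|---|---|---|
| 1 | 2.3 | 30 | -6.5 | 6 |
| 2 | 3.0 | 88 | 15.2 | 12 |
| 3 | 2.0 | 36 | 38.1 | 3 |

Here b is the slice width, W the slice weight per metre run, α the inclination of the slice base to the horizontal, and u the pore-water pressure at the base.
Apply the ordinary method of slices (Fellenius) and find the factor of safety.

Ordinary method of slices: FS = Σ[c'·Δl_i + (W_i cosα_i − u_i·Δl_i)·tanφ'] / Σ W_i sinα_i, with Δl_i = b_i / cosα_i.
Slice 1: Δl = 2.3/cos(-6.5°) = 2.315 m; N'_1 = 30·cos(-6.5°) − 6·2.315 = 15.9; c'Δl = 19.91; W sinα = -3.4
Slice 2: Δl = 3.0/cos15.2° = 3.109 m; N'_2 = 88·cos15.2° − 12·3.109 = 47.6; c'Δl = 26.74; W sinα = 23.1
Slice 3: Δl = 2.0/cos38.1° = 2.542 m; N'_3 = 36·cos38.1° − 3·2.542 = 20.7; c'Δl = 21.86; W sinα = 22.2
Σc'Δl = 68.5 kN/m; ΣN' = 84.2 kN/m; ΣW sinα = 41.9 kN/m
Resisting = 68.5 + 84.2·tan25.0° = 68.5 + 39.3 = 107.8 kN/m
FS = 107.8 / 41.9 = 2.573

FS = 2.57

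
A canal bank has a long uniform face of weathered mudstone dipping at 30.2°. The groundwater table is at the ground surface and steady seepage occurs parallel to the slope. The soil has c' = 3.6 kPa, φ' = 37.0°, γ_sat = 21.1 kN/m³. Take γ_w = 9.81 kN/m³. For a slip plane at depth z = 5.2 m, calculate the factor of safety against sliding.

With seepage parallel to the slope and the water table at the surface, the effective normal stress on the slip plane uses the buoyant unit weight γ' = γ_sat − γ_w while the driving shear stress uses γ_sat:
FS = [c' + γ' z cos²β tanφ'] / [γ_sat z sinβ cosβ]
γ' = 21.1 − 9.81 = 11.29 kN/m³
Numerator = 3.6 + 11.29·5.2·cos²30.2°·tan37.0° = 3.6 + 11.29·5.2·0.7470·0.7536 = 36.646 kPa
Denominator = 21.1·5.2·sin30.2°·cos30.2° = 21.1·5.2·0.5030·0.8643 = 47.700 kPa
FS = 36.646 / 47.700 = 0.768

FS = 0.77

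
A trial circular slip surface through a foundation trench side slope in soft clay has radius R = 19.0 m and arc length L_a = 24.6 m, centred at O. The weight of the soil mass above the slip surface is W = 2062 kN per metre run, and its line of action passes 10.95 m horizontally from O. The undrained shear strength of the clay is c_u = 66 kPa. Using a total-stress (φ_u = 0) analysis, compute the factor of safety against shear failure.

FS = 1.37

Taking moments about the centre O, the resisting moment is provided by the undrained shear strength acting along the arc:
M_R = c_u·L_a·R = 66·24.60·19.0 = 30848.4 kN·m/m
M_D = W·d = 2062·10.95 = 22578.9 kN·m/m
FS = M_R / M_D = 30848.4 / 22578.9 = 1.366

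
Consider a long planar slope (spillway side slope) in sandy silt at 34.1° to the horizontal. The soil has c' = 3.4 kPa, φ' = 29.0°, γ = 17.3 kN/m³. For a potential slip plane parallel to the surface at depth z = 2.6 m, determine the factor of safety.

For an infinite slope with a slip plane parallel to the surface (no pore pressure): FS = [c' + γz cos²β tanφ'] / [γz sinβ cosβ].
γz = 17.3·2.6 = 44.98 kN/m²
Numerator = 3.4 + 44.98·cos²34.1°·tan29.0° = 3.4 + 44.98·0.6857·0.5543 = 20.496 kPa
Denominator = 44.98·sin34.1°·cos34.1° = 44.98·0.5606·0.8281 = 20.882 kPa
FS = 20.496 / 20.882 = 0.982

FS = 0.98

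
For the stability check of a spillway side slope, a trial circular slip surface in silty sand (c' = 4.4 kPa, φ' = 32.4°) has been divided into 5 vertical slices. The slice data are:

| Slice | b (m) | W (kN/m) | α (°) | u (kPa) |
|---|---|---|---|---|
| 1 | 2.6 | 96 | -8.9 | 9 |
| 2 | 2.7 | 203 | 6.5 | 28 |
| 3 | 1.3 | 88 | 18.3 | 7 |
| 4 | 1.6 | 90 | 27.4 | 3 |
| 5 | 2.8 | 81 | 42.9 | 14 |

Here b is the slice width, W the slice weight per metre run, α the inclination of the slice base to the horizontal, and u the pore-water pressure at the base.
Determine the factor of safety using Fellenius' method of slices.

FS = 2.09

Ordinary method of slices: FS = Σ[c'·Δl_i + (W_i cosα_i − u_i·Δl_i)·tanφ'] / Σ W_i sinα_i, with Δl_i = b_i / cosα_i.
Slice 1: Δl = 2.6/cos(-8.9°) = 2.632 m; N'_1 = 96·cos(-8.9°) − 9·2.632 = 71.2; c'Δl = 11.58; W sinα = -14.9
Slice 2: Δl = 2.7/cos6.5° = 2.717 m; N'_2 = 203·cos6.5° − 28·2.717 = 125.6; c'Δl = 11.96; W sinα = 23.0
Slice 3: Δl = 1.3/cos18.3° = 1.369 m; N'_3 = 88·cos18.3° − 7·1.369 = 74.0; c'Δl = 6.02; W sinα = 27.6
Slice 4: Δl = 1.6/cos27.4° = 1.802 m; N'_4 = 90·cos27.4° − 3·1.802 = 74.5; c'Δl = 7.93; W sinα = 41.4
Slice 5: Δl = 2.8/cos42.9° = 3.822 m; N'_5 = 81·cos42.9° − 14·3.822 = 5.8; c'Δl = 16.82; W sinα = 55.1
Σc'Δl = 54.3 kN/m; ΣN' = 351.1 kN/m; ΣW sinα = 132.3 kN/m
Resisting = 54.3 + 351.1·tan32.4° = 54.3 + 222.8 = 277.1 kN/m
FS = 277.1 / 132.3 = 2.094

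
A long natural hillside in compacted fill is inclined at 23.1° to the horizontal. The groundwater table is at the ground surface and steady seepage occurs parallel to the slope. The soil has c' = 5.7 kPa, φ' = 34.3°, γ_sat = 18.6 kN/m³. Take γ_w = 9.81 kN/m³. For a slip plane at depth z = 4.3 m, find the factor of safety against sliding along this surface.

FS = 0.95

With seepage parallel to the slope and the water table at the surface, the effective normal stress on the slip plane uses the buoyant unit weight γ' = γ_sat − γ_w while the driving shear stress uses γ_sat:
FS = [c' + γ' z cos²β tanφ'] / [γ_sat z sinβ cosβ]
γ' = 18.6 − 9.81 = 8.79 kN/m³
Numerator = 5.7 + 8.79·4.3·cos²23.1°·tan34.3° = 5.7 + 8.79·4.3·0.8461·0.6822 = 27.515 kPa
Denominator = 18.6·4.3·sin23.1°·cos23.1° = 18.6·4.3·0.3923·0.9198 = 28.863 kPa
FS = 27.515 / 28.863 = 0.953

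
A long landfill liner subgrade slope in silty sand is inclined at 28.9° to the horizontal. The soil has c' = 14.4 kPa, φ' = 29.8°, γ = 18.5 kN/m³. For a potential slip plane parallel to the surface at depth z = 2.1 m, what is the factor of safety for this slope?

For an infinite slope with a slip plane parallel to the surface (no pore pressure): FS = [c' + γz cos²β tanφ'] / [γz sinβ cosβ].
γz = 18.5·2.1 = 38.85 kN/m²
Numerator = 14.4 + 38.85·cos²28.9°·tan29.8° = 14.4 + 38.85·0.7664·0.5727 = 31.453 kPa
Denominator = 38.85·sin28.9°·cos28.9° = 38.85·0.4833·0.8755 = 16.437 kPa
FS = 31.453 / 16.437 = 1.914

FS = 1.91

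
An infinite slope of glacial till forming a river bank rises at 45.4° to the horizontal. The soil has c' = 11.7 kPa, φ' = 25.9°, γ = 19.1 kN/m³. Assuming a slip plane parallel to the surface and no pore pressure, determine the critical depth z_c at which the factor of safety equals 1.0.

Setting FS = 1.00 in FS = [c' + γz cos²β tanφ'] / [γz sinβ cosβ] and solving for z:
z = c' / [γ cosβ (FS·sinβ − cosβ·tanφ')]
  = 11.7 / [19.1·cos45.4°·(1.00·sin45.4° − cos45.4°·tan25.9°)]
  = 11.7 / [19.1·0.7022·(1.00·0.7120 − 0.7022·0.4856)]
  = 11.7 / 4.9766 = 2.351 m

z_c = 2.35 m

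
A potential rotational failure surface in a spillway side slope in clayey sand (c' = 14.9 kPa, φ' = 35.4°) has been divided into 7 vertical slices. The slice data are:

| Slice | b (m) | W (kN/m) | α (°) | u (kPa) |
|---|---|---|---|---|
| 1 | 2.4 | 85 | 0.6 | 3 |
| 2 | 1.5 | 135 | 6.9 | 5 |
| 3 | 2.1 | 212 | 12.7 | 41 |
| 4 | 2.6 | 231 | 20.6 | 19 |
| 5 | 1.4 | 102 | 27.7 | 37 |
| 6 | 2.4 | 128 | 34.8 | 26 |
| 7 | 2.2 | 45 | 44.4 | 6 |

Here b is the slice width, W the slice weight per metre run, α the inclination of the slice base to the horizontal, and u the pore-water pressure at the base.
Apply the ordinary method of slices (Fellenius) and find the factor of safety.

Ordinary method of slices: FS = Σ[c'·Δl_i + (W_i cosα_i − u_i·Δl_i)·tanφ'] / Σ W_i sinα_i, with Δl_i = b_i / cosα_i.
Slice 1: Δl = 2.4/cos0.6° = 2.400 m; N'_1 = 85·cos0.6° − 3·2.400 = 77.8; c'Δl = 35.76; W sinα = 0.9
Slice 2: Δl = 1.5/cos6.9° = 1.511 m; N'_2 = 135·cos6.9° − 5·1.511 = 126.5; c'Δl = 22.51; W sinα = 16.2
Slice 3: Δl = 2.1/cos12.7° = 2.153 m; N'_3 = 212·cos12.7° − 41·2.153 = 118.6; c'Δl = 32.07; W sinα = 46.6
Slice 4: Δl = 2.6/cos20.6° = 2.778 m; N'_4 = 231·cos20.6° − 19·2.778 = 163.5; c'Δl = 41.39; W sinα = 81.3
Slice 5: Δl = 1.4/cos27.7° = 1.581 m; N'_5 = 102·cos27.7° − 37·1.581 = 31.8; c'Δl = 23.56; W sinα = 47.4
Slice 6: Δl = 2.4/cos34.8° = 2.923 m; N'_6 = 128·cos34.8° − 26·2.923 = 29.1; c'Δl = 43.55; W sinα = 73.1
Slice 7: Δl = 2.2/cos44.4° = 3.079 m; N'_7 = 45·cos44.4° − 6·3.079 = 13.7; c'Δl = 45.88; W sinα = 31.5
Σc'Δl = 244.7 kN/m; ΣN' = 560.9 kN/m; ΣW sinα = 296.9 kN/m
Resisting = 244.7 + 560.9·tan35.4° = 244.7 + 398.6 = 643.3 kN/m
FS = 643.3 / 296.9 = 2.166

FS = 2.17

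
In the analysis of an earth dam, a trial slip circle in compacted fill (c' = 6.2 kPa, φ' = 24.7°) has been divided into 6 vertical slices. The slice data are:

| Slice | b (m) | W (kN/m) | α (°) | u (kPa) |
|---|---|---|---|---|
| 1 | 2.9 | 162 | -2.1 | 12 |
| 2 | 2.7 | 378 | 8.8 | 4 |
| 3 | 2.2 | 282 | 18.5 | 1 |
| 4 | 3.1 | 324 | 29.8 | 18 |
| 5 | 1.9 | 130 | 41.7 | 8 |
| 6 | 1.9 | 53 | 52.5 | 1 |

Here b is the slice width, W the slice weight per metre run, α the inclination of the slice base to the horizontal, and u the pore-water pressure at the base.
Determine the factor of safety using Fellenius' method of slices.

FS = 1.40

Ordinary method of slices: FS = Σ[c'·Δl_i + (W_i cosα_i − u_i·Δl_i)·tanφ'] / Σ W_i sinα_i, with Δl_i = b_i / cosα_i.
Slice 1: Δl = 2.9/cos(-2.1°) = 2.902 m; N'_1 = 162·cos(-2.1°) − 12·2.902 = 127.1; c'Δl = 17.99; W sinα = -5.9
Slice 2: Δl = 2.7/cos8.8° = 2.732 m; N'_2 = 378·cos8.8° − 4·2.732 = 362.6; c'Δl = 16.94; W sinα = 57.8
Slice 3: Δl = 2.2/cos18.5° = 2.320 m; N'_3 = 282·cos18.5° − 1·2.320 = 265.1; c'Δl = 14.38; W sinα = 89.5
Slice 4: Δl = 3.1/cos29.8° = 3.572 m; N'_4 = 324·cos29.8° − 18·3.572 = 216.9; c'Δl = 22.15; W sinα = 161.0
Slice 5: Δl = 1.9/cos41.7° = 2.545 m; N'_5 = 130·cos41.7° − 8·2.545 = 76.7; c'Δl = 15.78; W sinα = 86.5
Slice 6: Δl = 1.9/cos52.5° = 3.121 m; N'_6 = 53·cos52.5° − 1·3.121 = 29.1; c'Δl = 19.35; W sinα = 42.0
Σc'Δl = 106.6 kN/m; ΣN' = 1077.5 kN/m; ΣW sinα = 430.9 kN/m
Resisting = 106.6 + 1077.5·tan24.7° = 106.6 + 495.6 = 602.2 kN/m
FS = 602.2 / 430.9 = 1.397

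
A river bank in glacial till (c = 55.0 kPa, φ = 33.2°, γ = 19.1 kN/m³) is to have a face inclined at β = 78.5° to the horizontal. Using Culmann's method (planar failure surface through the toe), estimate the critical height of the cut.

Culmann's analysis gives the critical failure plane at α_cr = (β + φ)/2 = (78.5 + 33.2)/2 = 55.9°, and the critical height
H_c = (4c/γ) · sinβ cosφ / [1 − cos(β − φ)]
    = (4·55.0/19.1) · sin78.5°·cos33.2° / [1 − cos(45.3°)]
    = 11.518 · 0.9799·0.8368 / [1 − 0.7034]
    = 11.518 · 0.8200 / 0.2966
    = 31.84 m

H_c = 31.84 m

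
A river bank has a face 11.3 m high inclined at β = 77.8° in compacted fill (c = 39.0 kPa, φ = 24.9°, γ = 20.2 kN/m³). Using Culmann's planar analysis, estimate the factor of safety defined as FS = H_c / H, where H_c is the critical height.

H_c = (4c/γ) · sinβ cosφ / [1 − cos(β − φ)]
    = (4·39.0/20.2) · sin77.8°·cos24.9° / [1 − cos52.9°]
    = 7.723 · 0.8866 / 0.3968 = 17.26 m
FS = H_c / H = 17.26 / 11.3 = 1.527

FS = 1.53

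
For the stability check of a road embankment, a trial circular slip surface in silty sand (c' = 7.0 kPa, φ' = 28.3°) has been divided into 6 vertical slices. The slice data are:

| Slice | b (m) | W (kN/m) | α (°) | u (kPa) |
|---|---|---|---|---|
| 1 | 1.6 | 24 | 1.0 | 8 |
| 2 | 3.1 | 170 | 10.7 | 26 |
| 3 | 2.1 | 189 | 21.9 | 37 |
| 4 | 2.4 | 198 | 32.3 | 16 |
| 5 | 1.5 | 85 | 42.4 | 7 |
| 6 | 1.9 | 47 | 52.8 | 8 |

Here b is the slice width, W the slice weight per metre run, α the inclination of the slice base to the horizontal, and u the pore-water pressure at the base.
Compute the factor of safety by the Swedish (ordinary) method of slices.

FS = 0.99

Ordinary method of slices: FS = Σ[c'·Δl_i + (W_i cosα_i − u_i·Δl_i)·tanφ'] / Σ W_i sinα_i, with Δl_i = b_i / cosα_i.
Slice 1: Δl = 1.6/cos1.0° = 1.600 m; N'_1 = 24·cos1.0° − 8·1.600 = 11.2; c'Δl = 11.20; W sinα = 0.4
Slice 2: Δl = 3.1/cos10.7° = 3.155 m; N'_2 = 170·cos10.7° − 26·3.155 = 85.0; c'Δl = 22.08; W sinα = 31.6
Slice 3: Δl = 2.1/cos21.9° = 2.263 m; N'_3 = 189·cos21.9° − 37·2.263 = 91.6; c'Δl = 15.84; W sinα = 70.5
Slice 4: Δl = 2.4/cos32.3° = 2.839 m; N'_4 = 198·cos32.3° − 16·2.839 = 121.9; c'Δl = 19.88; W sinα = 105.8
Slice 5: Δl = 1.5/cos42.4° = 2.031 m; N'_5 = 85·cos42.4° − 7·2.031 = 48.5; c'Δl = 14.22; W sinα = 57.3
Slice 6: Δl = 1.9/cos52.8° = 3.143 m; N'_6 = 47·cos52.8° − 8·3.143 = 3.3; c'Δl = 22.00; W sinα = 37.4
Σc'Δl = 105.2 kN/m; ΣN' = 361.6 kN/m; ΣW sinα = 303.0 kN/m
Resisting = 105.2 + 361.6·tan28.3° = 105.2 + 194.7 = 299.9 kN/m
FS = 299.9 / 303.0 = 0.990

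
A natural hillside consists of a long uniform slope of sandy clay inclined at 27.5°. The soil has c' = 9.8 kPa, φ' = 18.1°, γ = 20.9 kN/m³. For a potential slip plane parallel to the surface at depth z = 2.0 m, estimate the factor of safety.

For an infinite slope with a slip plane parallel to the surface (no pore pressure): FS = [c' + γz cos²β tanφ'] / [γz sinβ cosβ].
γz = 20.9·2.0 = 41.80 kN/m²
Numerator = 9.8 + 41.80·cos²27.5°·tan18.1° = 9.8 + 41.80·0.7868·0.3269 = 20.549 kPa
Denominator = 41.80·sin27.5°·cos27.5° = 41.80·0.4617·0.8870 = 17.120 kPa
FS = 20.549 / 17.120 = 1.200

FS = 1.20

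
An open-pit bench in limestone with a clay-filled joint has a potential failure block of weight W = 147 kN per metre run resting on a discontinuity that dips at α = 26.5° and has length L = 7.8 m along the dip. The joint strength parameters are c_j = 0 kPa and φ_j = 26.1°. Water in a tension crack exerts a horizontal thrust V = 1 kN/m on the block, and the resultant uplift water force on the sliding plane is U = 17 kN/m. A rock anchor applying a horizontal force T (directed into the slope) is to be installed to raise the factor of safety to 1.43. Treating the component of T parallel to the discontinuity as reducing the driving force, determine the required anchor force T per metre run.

Resolving forces along and normal to the sliding plane, with the horizontal anchor force T adding T·sinα to the effective normal force and T·cosα acting up the plane against the driving force:
FS = [c_jL + (W cosα − U − V sinα + T sinα) tanφ_j] / [W sinα + V cosα − T cosα]
Without the anchor: N' = 114.1 kN/m, driving T_d = 66.5 kN/m, resisting R = 0·7.8 + 114.1·tan26.1° = 55.9 kN/m, FS = 0.84.
Setting FS = 1.43 and solving for T:
1.43·(66.5 − T cos26.5°) = 55.9 + T sin26.5°·tan26.1°
T·(sin26.5°·tan26.1° + 1.43·cos26.5°) = 1.43·66.5 − 55.9
T·(0.4462·0.4899 + 1.43·0.8949) = 95.1 − 55.9 = 39.2
T·1.4983 = 39.2
T = 26.1 kN/m

T = 26 kN/m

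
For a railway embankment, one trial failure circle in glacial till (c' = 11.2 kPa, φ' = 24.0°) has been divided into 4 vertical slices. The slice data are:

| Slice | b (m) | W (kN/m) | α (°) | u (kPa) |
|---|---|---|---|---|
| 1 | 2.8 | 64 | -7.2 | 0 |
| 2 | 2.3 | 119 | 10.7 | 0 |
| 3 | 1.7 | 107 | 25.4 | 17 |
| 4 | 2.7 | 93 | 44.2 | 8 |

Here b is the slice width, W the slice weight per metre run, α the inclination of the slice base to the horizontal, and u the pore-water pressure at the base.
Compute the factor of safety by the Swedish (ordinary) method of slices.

FS = 1.97

Ordinary method of slices: FS = Σ[c'·Δl_i + (W_i cosα_i − u_i·Δl_i)·tanφ'] / Σ W_i sinα_i, with Δl_i = b_i / cosα_i.
Slice 1: Δl = 2.8/cos(-7.2°) = 2.822 m; N'_1 = 64·cos(-7.2°) − 0·2.822 = 63.5; c'Δl = 31.61; W sinα = -8.0
Slice 2: Δl = 2.3/cos10.7° = 2.341 m; N'_2 = 119·cos10.7° − 0·2.341 = 116.9; c'Δl = 26.22; W sinα = 22.1
Slice 3: Δl = 1.7/cos25.4° = 1.882 m; N'_3 = 107·cos25.4° − 17·1.882 = 64.7; c'Δl = 21.08; W sinα = 45.9
Slice 4: Δl = 2.7/cos44.2° = 3.766 m; N'_4 = 93·cos44.2° − 8·3.766 = 36.5; c'Δl = 42.18; W sinα = 64.8
Σc'Δl = 121.1 kN/m; ΣN' = 281.6 kN/m; ΣW sinα = 124.8 kN/m
Resisting = 121.1 + 281.6·tan24.0° = 121.1 + 125.4 = 246.5 kN/m
FS = 246.5 / 124.8 = 1.975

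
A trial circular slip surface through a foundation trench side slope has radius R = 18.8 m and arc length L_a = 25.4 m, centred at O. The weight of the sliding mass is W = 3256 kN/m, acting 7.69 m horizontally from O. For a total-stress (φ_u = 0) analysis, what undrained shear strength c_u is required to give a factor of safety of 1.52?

FS = c_u·L_a·R / (W·d), so c_u = FS·W·d / (L_a·R).
c_u = 1.52·3256·7.69 / (25.40·18.8) = 38058.7 / 477.52 = 79.70 kPa

c_u = 79.7 kPa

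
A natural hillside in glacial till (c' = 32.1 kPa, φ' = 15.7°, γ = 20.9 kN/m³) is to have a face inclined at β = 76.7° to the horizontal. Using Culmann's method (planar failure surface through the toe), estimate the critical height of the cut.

H_c = 11.17 m

Culmann's analysis gives the critical failure plane at α_cr = (β + φ')/2 = (76.7 + 15.7)/2 = 46.2°, and the critical height
H_c = (4c'/γ) · sinβ cosφ' / [1 − cos(β − φ')]
    = (4·32.1/20.9) · sin76.7°·cos15.7° / [1 − cos(61.0°)]
    = 6.144 · 0.9732·0.9627 / [1 − 0.4848]
    = 6.144 · 0.9369 / 0.5152
    = 11.17 m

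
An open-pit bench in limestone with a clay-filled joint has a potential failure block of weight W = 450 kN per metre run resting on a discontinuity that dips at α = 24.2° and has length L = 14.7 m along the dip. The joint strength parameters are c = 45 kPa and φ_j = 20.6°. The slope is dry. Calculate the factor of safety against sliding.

FS = 4.42

Resolving the block weight along and normal to the plane and applying the Mohr–Coulomb strength on the joint:
N' = W cosα = 450·cos24.2° = 410.5 kN/m
Driving force T = W sinα = 450·sin24.2° = 184.5 kN/m
Resisting force R = c·L + N'·tanφ_j = 45·14.7 + 410.5·tan20.6° = 661.5 + 154.3 = 815.8 kN/m
FS = R / T = 815.8 / 184.5 = 4.422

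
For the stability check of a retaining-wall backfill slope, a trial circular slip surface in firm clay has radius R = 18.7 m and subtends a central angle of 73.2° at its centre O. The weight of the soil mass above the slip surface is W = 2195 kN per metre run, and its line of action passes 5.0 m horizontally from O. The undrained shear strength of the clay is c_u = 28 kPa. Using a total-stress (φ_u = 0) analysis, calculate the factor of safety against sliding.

FS = 1.14

Taking moments about the centre O, the resisting moment is provided by the undrained shear strength acting along the arc:
Arc length L_a = R·θ = 18.7·(73.2°·π/180) = 18.7·1.2776 = 23.89 m
M_R = c_u·L_a·R = 28·23.89·18.7 = 12509.2 kN·m/m
M_D = W·d = 2195·5.0 = 10975.0 kN·m/m
FS = M_R / M_D = 12509.2 / 10975.0 = 1.140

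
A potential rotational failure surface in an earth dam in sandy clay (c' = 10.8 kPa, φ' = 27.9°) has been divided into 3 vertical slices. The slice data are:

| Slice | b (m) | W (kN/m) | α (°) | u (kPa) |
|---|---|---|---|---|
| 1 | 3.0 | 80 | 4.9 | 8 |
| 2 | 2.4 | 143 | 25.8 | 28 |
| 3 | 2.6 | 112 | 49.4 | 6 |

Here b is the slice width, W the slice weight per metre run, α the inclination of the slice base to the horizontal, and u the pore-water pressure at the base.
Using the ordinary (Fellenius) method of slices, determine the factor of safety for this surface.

FS = 1.22

Ordinary method of slices: FS = Σ[c'·Δl_i + (W_i cosα_i − u_i·Δl_i)·tanφ'] / Σ W_i sinα_i, with Δl_i = b_i / cosα_i.
Slice 1: Δl = 3.0/cos4.9° = 3.011 m; N'_1 = 80·cos4.9° − 8·3.011 = 55.6; c'Δl = 32.52; W sinα = 6.8
Slice 2: Δl = 2.4/cos25.8° = 2.666 m; N'_2 = 143·cos25.8° − 28·2.666 = 54.1; c'Δl = 28.79; W sinα = 62.2
Slice 3: Δl = 2.6/cos49.4° = 3.995 m; N'_3 = 112·cos49.4° − 6·3.995 = 48.9; c'Δl = 43.15; W sinα = 85.0
Σc'Δl = 104.5 kN/m; ΣN' = 158.6 kN/m; ΣW sinα = 154.1 kN/m
Resisting = 104.5 + 158.6·tan27.9° = 104.5 + 84.0 = 188.5 kN/m
FS = 188.5 / 154.1 = 1.223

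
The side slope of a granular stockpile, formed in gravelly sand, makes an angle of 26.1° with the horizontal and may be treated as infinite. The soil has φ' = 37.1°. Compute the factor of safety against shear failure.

For a dry cohesionless infinite slope the factor of safety is FS = tanφ' / tanβ.
FS = tan37.1° / tan26.1° = 0.7563 / 0.4899 = 1.544

FS = 1.54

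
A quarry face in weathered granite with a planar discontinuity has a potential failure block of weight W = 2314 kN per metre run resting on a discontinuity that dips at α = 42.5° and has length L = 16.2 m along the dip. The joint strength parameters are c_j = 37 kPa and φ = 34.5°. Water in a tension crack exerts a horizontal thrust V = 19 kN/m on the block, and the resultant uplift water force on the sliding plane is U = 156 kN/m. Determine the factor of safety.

Resolving the block weight along and normal to the plane and applying the Mohr–Coulomb strength on the joint:
N' = W cosα − U − V sinα = 2314·cos42.5° − 156 − 19·sin42.5° = 1537.2 kN/m
Driving force T = W sinα + V cosα = 2314·sin42.5° + 19·cos42.5° = 1577.3 kN/m
Resisting force R = c_j·L + N'·tanφ = 37·16.2 + 1537.2·tan34.5° = 599.4 + 1056.5 = 1655.9 kN/m
FS = R / T = 1655.9 / 1577.3 = 1.050

FS = 1.05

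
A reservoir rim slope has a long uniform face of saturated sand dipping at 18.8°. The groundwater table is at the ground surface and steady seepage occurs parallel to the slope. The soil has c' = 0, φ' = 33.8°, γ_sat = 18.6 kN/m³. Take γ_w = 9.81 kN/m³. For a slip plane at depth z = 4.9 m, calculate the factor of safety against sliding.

With seepage parallel to the slope and the water table at the surface, the effective normal stress on the slip plane uses the buoyant unit weight γ' = γ_sat − γ_w while the driving shear stress uses γ_sat:
FS = [c' + γ' z cos²β tanφ'] / [γ_sat z sinβ cosβ]
(For c' = 0 this reduces to FS = (γ'/γ_sat)·tanφ'/tanβ.)
γ' = 18.6 − 9.81 = 8.79 kN/m³
Numerator = 0.0 + 8.79·4.9·cos²18.8°·tan33.8° = 0.0 + 8.79·4.9·0.8961·0.6694 = 25.839 kPa
Denominator = 18.6·4.9·sin18.8°·cos18.8° = 18.6·4.9·0.3223·0.9466 = 27.804 kPa
FS = 25.839 / 27.804 = 0.929

FS = 0.93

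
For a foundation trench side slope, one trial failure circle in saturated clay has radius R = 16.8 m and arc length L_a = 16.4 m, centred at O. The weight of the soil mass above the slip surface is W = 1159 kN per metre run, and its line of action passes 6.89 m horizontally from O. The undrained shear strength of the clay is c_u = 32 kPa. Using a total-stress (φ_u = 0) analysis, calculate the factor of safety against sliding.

FS = 1.10

Taking moments about the centre O, the resisting moment is provided by the undrained shear strength acting along the arc:
M_R = c_u·L_a·R = 32·16.40·16.8 = 8816.6 kN·m/m
M_D = W·d = 1159·6.89 = 7985.5 kN·m/m
FS = M_R / M_D = 8816.6 / 7985.5 = 1.104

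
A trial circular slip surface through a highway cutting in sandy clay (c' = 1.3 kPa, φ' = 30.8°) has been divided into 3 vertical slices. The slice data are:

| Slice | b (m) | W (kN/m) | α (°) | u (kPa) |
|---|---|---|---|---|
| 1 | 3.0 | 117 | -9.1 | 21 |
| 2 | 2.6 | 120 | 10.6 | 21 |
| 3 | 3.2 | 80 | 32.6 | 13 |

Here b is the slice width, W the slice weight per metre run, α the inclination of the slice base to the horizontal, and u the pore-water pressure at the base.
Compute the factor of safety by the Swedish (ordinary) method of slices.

Ordinary method of slices: FS = Σ[c'·Δl_i + (W_i cosα_i − u_i·Δl_i)·tanφ'] / Σ W_i sinα_i, with Δl_i = b_i / cosα_i.
Slice 1: Δl = 3.0/cos(-9.1°) = 3.038 m; N'_1 = 117·cos(-9.1°) − 21·3.038 = 51.7; c'Δl = 3.95; W sinα = -18.5
Slice 2: Δl = 2.6/cos10.6° = 2.645 m; N'_2 = 120·cos10.6° − 21·2.645 = 62.4; c'Δl = 3.44; W sinα = 22.1
Slice 3: Δl = 3.2/cos32.6° = 3.798 m; N'_3 = 80·cos32.6° − 13·3.798 = 18.0; c'Δl = 4.94; W sinα = 43.1
Σc'Δl = 12.3 kN/m; ΣN' = 132.1 kN/m; ΣW sinα = 46.7 kN/m
Resisting = 12.3 + 132.1·tan30.8° = 12.3 + 78.8 = 91.1 kN/m
FS = 91.1 / 46.7 = 1.952

FS = 1.95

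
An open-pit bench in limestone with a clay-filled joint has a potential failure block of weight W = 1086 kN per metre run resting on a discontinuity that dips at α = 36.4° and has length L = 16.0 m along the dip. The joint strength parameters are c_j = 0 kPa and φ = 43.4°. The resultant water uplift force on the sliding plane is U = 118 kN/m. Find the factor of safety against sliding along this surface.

FS = 1.11

Resolving the block weight along and normal to the plane and applying the Mohr–Coulomb strength on the joint:
N' = W cosα − U = 1086·cos36.4° − 118 = 756.1 kN/m
Driving force T = W sinα = 1086·sin36.4° = 644.5 kN/m
Resisting force R = c_j·L + N'·tanφ = 0·16.0 + 756.1·tan43.4° = 0.0 + 715.0 = 715.0 kN/m
FS = R / T = 715.0 / 644.5 = 1.110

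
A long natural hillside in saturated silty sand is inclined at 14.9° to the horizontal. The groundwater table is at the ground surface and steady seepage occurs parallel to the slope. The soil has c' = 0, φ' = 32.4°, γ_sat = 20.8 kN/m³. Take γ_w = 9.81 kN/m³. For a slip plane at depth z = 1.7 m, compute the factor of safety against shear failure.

FS = 1.26

With seepage parallel to the slope and the water table at the surface, the effective normal stress on the slip plane uses the buoyant unit weight γ' = γ_sat − γ_w while the driving shear stress uses γ_sat:
FS = [c' + γ' z cos²β tanφ'] / [γ_sat z sinβ cosβ]
(For c' = 0 this reduces to FS = (γ'/γ_sat)·tanφ'/tanβ.)
γ' = 20.8 − 9.81 = 10.99 kN/m³
Numerator = 0.0 + 10.99·1.7·cos²14.9°·tan32.4° = 0.0 + 10.99·1.7·0.9339·0.6346 = 11.073 kPa
Denominator = 20.8·1.7·sin14.9°·cos14.9° = 20.8·1.7·0.2571·0.9664 = 8.786 kPa
FS = 11.073 / 8.786 = 1.260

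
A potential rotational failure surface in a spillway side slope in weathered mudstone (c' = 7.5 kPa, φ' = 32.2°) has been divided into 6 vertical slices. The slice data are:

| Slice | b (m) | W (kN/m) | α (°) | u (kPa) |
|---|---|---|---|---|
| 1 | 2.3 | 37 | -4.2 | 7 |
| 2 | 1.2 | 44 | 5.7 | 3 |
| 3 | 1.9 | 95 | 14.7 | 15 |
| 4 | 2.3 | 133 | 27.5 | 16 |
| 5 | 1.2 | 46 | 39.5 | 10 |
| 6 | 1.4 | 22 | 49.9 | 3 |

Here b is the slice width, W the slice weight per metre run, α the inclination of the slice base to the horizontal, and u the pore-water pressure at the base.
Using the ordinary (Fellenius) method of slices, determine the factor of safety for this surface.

FS = 1.74

Ordinary method of slices: FS = Σ[c'·Δl_i + (W_i cosα_i − u_i·Δl_i)·tanφ'] / Σ W_i sinα_i, with Δl_i = b_i / cosα_i.
Slice 1: Δl = 2.3/cos(-4.2°) = 2.306 m; N'_1 = 37·cos(-4.2°) − 7·2.306 = 20.8; c'Δl = 17.30; W sinα = -2.7
Slice 2: Δl = 1.2/cos5.7° = 1.206 m; N'_2 = 44·cos5.7° − 3·1.206 = 40.2; c'Δl = 9.04; W sinα = 4.4
Slice 3: Δl = 1.9/cos14.7° = 1.964 m; N'_3 = 95·cos14.7° − 15·1.964 = 62.4; c'Δl = 14.73; W sinα = 24.1
Slice 4: Δl = 2.3/cos27.5° = 2.593 m; N'_4 = 133·cos27.5° − 16·2.593 = 76.5; c'Δl = 19.45; W sinα = 61.4
Slice 5: Δl = 1.2/cos39.5° = 1.555 m; N'_5 = 46·cos39.5° − 10·1.555 = 19.9; c'Δl = 11.66; W sinα = 29.3
Slice 6: Δl = 1.4/cos49.9° = 2.173 m; N'_6 = 22·cos49.9° − 3·2.173 = 7.7; c'Δl = 16.30; W sinα = 16.8
Σc'Δl = 88.5 kN/m; ΣN' = 227.4 kN/m; ΣW sinα = 133.3 kN/m
Resisting = 88.5 + 227.4·tan32.2° = 88.5 + 143.2 = 231.7 kN/m
FS = 231.7 / 133.3 = 1.739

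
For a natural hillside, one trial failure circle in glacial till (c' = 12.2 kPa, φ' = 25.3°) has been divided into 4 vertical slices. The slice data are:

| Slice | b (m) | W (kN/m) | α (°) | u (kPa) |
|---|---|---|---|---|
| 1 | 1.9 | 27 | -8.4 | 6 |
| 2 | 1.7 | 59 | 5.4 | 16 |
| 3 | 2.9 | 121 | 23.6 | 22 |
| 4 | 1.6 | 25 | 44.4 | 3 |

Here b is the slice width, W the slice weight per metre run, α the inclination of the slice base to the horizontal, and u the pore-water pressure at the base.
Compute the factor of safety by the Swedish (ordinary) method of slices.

Ordinary method of slices: FS = Σ[c'·Δl_i + (W_i cosα_i − u_i·Δl_i)·tanφ'] / Σ W_i sinα_i, with Δl_i = b_i / cosα_i.
Slice 1: Δl = 1.9/cos(-8.4°) = 1.921 m; N'_1 = 27·cos(-8.4°) − 6·1.921 = 15.2; c'Δl = 23.43; W sinα = -3.9
Slice 2: Δl = 1.7/cos5.4° = 1.708 m; N'_2 = 59·cos5.4° − 16·1.708 = 31.4; c'Δl = 20.83; W sinα = 5.6
Slice 3: Δl = 2.9/cos23.6° = 3.165 m; N'_3 = 121·cos23.6° − 22·3.165 = 41.3; c'Δl = 38.61; W sinα = 48.4
Slice 4: Δl = 1.6/cos44.4° = 2.239 m; N'_4 = 25·cos44.4° − 3·2.239 = 11.1; c'Δl = 27.32; W sinα = 17.5
Σc'Δl = 110.2 kN/m; ΣN' = 99.0 kN/m; ΣW sinα = 67.5 kN/m
Resisting = 110.2 + 99.0·tan25.3° = 110.2 + 46.8 = 157.0 kN/m
FS = 157.0 / 67.5 = 2.324

FS = 2.32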